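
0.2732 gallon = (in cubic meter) 0.001034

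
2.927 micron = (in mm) 0.002927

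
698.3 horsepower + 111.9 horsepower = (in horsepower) 810.2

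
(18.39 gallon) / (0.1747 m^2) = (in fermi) 3.985e+14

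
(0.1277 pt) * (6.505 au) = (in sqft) 4.719e+08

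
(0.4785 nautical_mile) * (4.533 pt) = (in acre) 0.0003502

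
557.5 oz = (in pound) 34.84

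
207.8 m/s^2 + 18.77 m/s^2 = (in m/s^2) 226.6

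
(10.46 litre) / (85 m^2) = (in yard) 0.0001346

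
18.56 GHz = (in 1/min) 1.114e+12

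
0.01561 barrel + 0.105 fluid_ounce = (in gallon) 0.6564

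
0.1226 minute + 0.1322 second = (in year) 2.374e-07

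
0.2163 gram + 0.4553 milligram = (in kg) 0.0002168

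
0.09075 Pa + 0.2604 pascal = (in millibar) 0.003512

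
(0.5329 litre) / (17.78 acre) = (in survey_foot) 2.43e-08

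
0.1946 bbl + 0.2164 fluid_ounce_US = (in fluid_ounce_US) 1046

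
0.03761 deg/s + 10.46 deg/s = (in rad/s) 0.1832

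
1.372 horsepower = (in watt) 1023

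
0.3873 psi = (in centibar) 2.67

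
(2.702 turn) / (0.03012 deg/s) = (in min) 538.2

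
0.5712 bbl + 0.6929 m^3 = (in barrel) 4.929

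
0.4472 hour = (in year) 5.105e-05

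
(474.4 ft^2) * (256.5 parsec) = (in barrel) 2.194e+21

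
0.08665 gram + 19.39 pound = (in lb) 19.39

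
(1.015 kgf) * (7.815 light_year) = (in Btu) 6.975e+14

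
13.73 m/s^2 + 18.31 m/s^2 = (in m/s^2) 32.04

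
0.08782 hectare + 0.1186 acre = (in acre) 0.3356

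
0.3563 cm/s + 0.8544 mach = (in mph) 650.8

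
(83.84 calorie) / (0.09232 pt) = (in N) 1.077e+07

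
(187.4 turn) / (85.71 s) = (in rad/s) 13.74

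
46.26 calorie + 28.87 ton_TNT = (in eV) 7.539e+29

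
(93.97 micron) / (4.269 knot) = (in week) 7.075e-11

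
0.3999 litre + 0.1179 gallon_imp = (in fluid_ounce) 31.65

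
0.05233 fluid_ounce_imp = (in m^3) 1.487e-06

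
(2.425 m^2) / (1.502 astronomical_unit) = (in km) 1.079e-14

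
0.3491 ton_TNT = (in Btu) 1.384e+06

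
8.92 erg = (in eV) 5.567e+12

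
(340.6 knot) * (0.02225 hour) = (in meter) 1.404e+04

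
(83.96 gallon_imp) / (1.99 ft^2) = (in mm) 2065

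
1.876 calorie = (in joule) 7.849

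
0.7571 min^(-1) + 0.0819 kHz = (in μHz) 8.191e+07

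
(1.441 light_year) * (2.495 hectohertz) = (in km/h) 1.225e+19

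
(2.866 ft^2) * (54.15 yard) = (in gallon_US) 3483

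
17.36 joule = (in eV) 1.084e+20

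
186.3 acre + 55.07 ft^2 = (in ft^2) 8.115e+06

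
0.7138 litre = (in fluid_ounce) 24.14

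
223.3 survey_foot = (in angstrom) 6.806e+11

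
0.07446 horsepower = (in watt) 55.52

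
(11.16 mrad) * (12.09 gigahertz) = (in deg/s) 7.731e+09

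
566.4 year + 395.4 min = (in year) 566.4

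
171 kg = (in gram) 1.71e+05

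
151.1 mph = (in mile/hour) 151.1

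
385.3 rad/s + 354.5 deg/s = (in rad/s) 391.5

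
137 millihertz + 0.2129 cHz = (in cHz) 13.91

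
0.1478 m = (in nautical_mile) 7.981e-05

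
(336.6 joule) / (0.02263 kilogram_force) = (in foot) 4976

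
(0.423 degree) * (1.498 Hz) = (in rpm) 0.1056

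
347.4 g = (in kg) 0.3474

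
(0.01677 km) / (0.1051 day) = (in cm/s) 0.1847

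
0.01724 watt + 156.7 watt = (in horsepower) 0.2102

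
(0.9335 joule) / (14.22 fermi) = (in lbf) 1.476e+13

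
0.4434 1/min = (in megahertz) 7.39e-09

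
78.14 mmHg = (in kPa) 10.42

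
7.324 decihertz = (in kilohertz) 0.0007324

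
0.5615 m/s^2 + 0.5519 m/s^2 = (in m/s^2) 1.113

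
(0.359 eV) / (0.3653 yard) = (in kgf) 1.756e-20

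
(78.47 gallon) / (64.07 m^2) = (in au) 3.099e-14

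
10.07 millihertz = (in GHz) 1.007e-11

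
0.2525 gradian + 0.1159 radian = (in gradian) 7.631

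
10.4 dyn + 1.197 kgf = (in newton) 11.74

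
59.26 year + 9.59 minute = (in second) 1.869e+09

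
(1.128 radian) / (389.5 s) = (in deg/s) 0.1659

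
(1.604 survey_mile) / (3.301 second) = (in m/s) 782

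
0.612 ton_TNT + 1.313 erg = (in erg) 2.561e+16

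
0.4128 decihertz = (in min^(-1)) 2.477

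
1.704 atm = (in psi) 25.04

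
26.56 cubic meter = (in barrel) 167.1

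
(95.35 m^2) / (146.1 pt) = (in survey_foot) 6070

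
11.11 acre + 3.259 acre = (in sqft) 6.259e+05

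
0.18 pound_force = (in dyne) 8.007e+04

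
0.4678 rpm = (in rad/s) 0.04899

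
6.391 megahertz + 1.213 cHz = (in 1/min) 3.835e+08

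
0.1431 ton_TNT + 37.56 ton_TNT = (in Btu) 1.495e+08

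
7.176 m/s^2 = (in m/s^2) 7.176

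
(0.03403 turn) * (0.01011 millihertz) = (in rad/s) 2.162e-06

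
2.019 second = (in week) 3.338e-06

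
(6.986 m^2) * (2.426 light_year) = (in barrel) 1.009e+18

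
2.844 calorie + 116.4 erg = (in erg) 1.19e+08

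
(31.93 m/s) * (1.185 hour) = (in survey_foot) 4.469e+05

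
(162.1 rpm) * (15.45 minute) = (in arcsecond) 3.246e+09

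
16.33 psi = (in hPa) 1126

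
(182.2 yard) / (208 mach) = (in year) 7.459e-11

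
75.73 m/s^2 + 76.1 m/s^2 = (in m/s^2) 151.8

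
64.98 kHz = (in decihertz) 6.498e+05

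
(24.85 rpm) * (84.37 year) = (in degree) 3.967e+11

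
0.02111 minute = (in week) 2.094e-06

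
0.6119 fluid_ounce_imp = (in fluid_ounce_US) 0.5879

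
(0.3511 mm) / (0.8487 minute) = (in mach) 2.025e-08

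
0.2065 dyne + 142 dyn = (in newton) 0.001422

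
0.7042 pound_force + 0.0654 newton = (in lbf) 0.7189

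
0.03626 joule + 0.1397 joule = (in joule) 0.176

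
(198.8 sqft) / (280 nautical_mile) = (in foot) 0.0001169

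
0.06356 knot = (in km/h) 0.1177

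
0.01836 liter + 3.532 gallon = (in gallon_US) 3.537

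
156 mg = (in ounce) 0.005503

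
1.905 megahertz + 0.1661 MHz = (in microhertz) 2.071e+12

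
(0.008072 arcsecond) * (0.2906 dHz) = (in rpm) 1.086e-08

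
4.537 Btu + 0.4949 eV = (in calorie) 1144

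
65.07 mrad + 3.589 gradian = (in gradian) 7.731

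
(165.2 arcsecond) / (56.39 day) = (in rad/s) 1.644e-10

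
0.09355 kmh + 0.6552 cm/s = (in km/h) 0.1171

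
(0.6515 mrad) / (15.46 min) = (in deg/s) 4.024e-05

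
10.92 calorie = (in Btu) 0.04331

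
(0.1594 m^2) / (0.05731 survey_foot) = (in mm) 9125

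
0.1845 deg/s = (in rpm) 0.03075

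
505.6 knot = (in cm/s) 2.601e+04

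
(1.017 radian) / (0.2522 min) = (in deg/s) 3.851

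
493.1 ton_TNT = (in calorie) 4.931e+11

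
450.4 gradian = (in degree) 405.4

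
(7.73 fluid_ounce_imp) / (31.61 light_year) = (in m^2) 7.344e-22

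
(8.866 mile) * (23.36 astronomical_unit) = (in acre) 1.232e+13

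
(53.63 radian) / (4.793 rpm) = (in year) 3.388e-06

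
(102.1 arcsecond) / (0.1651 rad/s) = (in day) 3.47e-08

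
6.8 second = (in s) 6.8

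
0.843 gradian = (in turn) 0.002107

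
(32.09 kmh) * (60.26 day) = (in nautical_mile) 2.506e+04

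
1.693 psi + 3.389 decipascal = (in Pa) 1.167e+04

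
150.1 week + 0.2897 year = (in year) 3.168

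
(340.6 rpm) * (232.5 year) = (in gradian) 1.665e+13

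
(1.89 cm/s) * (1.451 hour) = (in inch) 3887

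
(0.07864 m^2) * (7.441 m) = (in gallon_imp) 128.7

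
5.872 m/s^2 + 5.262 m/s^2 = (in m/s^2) 11.13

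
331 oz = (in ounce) 331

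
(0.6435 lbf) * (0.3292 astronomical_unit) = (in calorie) 3.369e+10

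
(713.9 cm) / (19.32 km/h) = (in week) 2.199e-06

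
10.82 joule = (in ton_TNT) 2.586e-09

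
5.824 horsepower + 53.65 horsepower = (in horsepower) 59.47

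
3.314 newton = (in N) 3.314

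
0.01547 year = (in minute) 8131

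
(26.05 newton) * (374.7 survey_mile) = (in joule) 1.571e+07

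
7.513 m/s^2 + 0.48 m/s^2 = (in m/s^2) 7.993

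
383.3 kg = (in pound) 845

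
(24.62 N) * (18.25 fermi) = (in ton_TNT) 1.074e-22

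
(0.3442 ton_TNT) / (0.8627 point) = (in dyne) 4.732e+17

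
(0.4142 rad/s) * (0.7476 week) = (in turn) 2.981e+04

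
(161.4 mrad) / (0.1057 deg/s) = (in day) 0.001013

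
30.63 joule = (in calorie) 7.321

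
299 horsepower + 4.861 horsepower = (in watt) 2.266e+05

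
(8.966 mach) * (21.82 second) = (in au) 4.453e-07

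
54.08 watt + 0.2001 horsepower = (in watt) 203.3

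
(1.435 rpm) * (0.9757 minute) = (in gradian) 560.1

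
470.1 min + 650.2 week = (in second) 3.933e+08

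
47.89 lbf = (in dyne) 2.13e+07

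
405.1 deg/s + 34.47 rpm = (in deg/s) 611.9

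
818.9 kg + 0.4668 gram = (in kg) 818.9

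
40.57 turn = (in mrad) 2.549e+05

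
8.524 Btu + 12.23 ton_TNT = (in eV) 3.194e+29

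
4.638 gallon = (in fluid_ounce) 593.7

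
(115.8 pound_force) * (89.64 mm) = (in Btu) 0.04376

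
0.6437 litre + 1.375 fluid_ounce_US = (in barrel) 0.004305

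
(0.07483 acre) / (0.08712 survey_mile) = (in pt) 6122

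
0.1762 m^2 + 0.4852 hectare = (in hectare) 0.4852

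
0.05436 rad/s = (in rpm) 0.5191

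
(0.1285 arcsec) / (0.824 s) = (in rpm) 7.22e-06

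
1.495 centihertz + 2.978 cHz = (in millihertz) 44.73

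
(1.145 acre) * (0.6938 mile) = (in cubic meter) 5.174e+06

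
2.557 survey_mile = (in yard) 4500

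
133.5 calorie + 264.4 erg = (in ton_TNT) 1.335e-07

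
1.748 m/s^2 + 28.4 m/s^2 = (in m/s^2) 30.15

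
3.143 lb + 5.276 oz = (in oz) 55.56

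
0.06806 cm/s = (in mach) 1.999e-06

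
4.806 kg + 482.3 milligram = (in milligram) 4.806e+06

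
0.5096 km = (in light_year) 5.386e-14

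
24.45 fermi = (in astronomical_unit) 1.634e-25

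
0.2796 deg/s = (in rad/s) 0.00488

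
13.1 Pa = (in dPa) 131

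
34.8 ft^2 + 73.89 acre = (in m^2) 2.99e+05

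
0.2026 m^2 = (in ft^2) 2.181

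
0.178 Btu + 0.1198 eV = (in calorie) 44.89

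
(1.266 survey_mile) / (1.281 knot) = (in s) 3092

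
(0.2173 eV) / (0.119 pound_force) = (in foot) 2.158e-19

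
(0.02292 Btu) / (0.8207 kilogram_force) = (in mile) 0.001867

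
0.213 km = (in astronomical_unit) 1.424e-09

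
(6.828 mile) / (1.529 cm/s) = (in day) 8.318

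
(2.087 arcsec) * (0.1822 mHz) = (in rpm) 1.76e-08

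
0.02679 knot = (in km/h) 0.04962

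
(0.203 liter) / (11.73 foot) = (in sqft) 0.0006112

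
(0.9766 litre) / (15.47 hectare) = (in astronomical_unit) 4.22e-20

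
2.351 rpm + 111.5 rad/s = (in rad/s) 111.7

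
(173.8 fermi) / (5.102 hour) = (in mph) 2.117e-17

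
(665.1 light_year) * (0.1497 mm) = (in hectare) 9.42e+10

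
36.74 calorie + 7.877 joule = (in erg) 1.616e+09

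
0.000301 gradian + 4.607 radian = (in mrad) 4607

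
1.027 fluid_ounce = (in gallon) 0.008023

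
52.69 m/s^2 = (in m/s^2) 52.69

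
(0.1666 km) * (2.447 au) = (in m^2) 6.099e+13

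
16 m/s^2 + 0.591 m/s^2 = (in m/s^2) 16.59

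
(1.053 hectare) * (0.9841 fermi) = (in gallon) 2.738e-09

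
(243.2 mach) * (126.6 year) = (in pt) 9.372e+17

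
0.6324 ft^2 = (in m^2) 0.05875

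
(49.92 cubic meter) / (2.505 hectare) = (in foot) 0.006538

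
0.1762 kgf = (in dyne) 1.728e+05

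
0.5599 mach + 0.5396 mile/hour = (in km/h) 687.2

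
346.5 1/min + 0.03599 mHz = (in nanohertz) 5.775e+09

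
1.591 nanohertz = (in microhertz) 0.001591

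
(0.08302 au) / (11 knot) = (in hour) 6.096e+05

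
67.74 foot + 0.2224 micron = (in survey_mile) 0.01283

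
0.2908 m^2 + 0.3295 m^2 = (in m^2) 0.6203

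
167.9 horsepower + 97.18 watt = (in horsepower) 168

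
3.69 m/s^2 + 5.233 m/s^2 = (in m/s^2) 8.923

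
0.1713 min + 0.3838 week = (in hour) 64.48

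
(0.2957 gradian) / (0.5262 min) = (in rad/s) 0.0001471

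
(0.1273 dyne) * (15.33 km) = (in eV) 1.218e+17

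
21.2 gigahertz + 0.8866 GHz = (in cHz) 2.209e+12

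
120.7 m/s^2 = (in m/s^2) 120.7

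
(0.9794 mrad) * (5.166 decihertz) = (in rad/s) 0.000506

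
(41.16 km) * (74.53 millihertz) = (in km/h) 1.104e+04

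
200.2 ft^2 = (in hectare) 0.00186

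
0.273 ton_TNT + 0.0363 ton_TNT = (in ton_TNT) 0.3093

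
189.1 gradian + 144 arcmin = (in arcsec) 6.213e+05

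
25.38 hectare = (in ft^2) 2.732e+06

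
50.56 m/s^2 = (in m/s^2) 50.56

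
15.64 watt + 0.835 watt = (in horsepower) 0.02209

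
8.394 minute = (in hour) 0.1399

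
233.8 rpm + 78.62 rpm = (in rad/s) 32.72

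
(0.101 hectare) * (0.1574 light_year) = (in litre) 1.504e+21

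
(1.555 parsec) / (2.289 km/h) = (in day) 8.734e+11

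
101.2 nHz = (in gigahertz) 1.012e-16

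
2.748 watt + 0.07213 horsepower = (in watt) 56.54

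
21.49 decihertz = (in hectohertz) 0.02149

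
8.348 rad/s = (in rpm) 79.72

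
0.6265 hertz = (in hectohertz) 0.006265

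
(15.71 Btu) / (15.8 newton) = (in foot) 3442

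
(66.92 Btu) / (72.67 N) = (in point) 2.754e+06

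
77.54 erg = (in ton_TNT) 1.853e-15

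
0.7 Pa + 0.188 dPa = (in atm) 7.094e-06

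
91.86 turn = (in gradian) 3.674e+04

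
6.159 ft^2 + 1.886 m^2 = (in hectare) 0.0002458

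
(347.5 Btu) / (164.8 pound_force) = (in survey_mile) 0.3108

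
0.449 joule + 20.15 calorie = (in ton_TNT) 2.026e-08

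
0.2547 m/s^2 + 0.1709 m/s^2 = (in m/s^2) 0.4256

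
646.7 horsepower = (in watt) 4.822e+05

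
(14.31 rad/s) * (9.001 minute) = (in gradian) 4.92e+05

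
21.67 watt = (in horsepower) 0.02906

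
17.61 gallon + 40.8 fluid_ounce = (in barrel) 0.4269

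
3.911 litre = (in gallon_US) 1.033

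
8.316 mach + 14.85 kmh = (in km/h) 1.021e+04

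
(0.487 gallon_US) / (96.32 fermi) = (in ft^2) 2.06e+11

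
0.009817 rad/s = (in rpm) 0.09375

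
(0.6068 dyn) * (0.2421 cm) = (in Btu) 1.392e-11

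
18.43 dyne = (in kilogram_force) 1.879e-05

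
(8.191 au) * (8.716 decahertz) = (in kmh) 3.845e+14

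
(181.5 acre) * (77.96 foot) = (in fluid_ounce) 5.902e+11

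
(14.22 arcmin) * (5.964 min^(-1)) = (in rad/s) 0.0004112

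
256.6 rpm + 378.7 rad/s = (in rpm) 3873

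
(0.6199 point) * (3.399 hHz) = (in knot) 0.1445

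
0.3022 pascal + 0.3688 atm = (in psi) 5.42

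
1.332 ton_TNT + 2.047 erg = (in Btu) 5.282e+06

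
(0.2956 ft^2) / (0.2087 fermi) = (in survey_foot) 4.317e+14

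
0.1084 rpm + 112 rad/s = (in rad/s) 112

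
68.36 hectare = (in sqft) 7.358e+06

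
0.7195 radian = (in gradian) 45.8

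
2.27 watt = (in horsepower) 0.003044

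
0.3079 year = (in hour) 2697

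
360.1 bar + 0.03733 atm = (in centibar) 3.601e+04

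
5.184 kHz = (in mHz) 5.184e+06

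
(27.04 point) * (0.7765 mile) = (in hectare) 0.001192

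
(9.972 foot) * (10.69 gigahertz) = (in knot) 6.316e+10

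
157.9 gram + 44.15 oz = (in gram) 1410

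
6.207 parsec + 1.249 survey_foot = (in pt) 5.429e+20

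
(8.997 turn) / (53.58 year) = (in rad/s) 3.346e-08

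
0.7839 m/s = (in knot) 1.524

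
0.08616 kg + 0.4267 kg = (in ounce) 18.09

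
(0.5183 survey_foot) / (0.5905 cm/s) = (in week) 4.423e-05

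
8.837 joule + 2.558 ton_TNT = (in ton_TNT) 2.558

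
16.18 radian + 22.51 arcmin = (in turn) 2.576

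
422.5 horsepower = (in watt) 3.151e+05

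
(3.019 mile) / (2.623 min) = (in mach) 0.09067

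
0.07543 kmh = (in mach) 6.154e-05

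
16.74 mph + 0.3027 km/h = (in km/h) 27.24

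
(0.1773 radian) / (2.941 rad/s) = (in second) 0.06029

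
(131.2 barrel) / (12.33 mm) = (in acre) 0.418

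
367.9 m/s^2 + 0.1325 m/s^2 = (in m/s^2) 368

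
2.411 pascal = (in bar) 2.411e-05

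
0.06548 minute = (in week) 6.496e-06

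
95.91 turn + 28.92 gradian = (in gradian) 3.839e+04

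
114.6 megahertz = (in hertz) 1.146e+08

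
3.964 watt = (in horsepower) 0.005316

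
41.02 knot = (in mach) 0.06198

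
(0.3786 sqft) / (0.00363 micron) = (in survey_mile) 6021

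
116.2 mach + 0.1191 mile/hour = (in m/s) 3.957e+04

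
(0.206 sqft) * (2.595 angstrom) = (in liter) 4.966e-09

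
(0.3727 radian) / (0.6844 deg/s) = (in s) 31.2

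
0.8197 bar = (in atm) 0.809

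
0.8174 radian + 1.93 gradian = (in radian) 0.8477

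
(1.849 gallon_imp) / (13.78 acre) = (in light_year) 1.593e-23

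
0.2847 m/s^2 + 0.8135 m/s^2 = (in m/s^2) 1.098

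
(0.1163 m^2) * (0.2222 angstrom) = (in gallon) 6.827e-10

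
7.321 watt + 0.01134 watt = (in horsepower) 0.009833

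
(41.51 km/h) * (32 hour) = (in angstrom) 1.328e+16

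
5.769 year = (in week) 300.8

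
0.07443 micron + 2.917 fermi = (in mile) 4.625e-11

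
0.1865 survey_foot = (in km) 5.685e-05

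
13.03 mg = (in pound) 2.873e-05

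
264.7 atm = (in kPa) 2.682e+04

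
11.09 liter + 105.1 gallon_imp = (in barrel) 3.075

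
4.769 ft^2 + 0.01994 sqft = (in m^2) 0.4449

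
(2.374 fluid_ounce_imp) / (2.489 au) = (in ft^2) 1.95e-15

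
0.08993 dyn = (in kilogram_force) 9.17e-08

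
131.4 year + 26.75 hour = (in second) 4.144e+09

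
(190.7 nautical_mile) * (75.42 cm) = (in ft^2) 2.867e+06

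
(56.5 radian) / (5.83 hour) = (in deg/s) 0.1542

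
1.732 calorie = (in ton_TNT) 1.732e-09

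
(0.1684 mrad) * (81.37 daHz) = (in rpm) 1.309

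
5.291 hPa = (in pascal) 529.1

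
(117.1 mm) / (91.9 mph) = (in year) 9.038e-11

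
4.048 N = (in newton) 4.048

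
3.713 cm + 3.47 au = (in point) 1.471e+15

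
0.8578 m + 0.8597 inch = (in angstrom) 8.796e+09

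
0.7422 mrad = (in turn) 0.0001181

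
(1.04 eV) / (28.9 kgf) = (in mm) 5.879e-19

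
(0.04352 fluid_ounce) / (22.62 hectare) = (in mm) 5.69e-09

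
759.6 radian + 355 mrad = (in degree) 4.354e+04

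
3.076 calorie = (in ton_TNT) 3.076e-09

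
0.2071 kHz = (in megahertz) 0.0002071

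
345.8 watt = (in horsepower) 0.4637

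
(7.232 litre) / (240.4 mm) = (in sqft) 0.3238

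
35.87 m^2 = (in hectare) 0.003587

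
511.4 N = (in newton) 511.4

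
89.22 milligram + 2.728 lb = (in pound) 2.728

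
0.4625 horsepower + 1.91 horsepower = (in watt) 1769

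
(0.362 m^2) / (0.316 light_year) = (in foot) 3.973e-16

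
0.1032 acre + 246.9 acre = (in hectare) 99.96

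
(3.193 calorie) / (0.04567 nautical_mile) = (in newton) 0.1579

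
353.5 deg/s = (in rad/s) 6.17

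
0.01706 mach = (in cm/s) 580.9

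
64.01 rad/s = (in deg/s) 3668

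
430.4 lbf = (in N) 1915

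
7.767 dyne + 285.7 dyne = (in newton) 0.002935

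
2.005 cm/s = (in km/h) 0.07218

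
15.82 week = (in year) 0.3034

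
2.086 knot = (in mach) 0.003152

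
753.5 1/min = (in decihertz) 125.6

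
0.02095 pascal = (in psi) 3.039e-06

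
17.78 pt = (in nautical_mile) 3.387e-06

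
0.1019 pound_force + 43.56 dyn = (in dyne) 4.537e+04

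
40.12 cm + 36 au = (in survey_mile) 3.346e+09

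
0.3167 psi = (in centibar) 2.184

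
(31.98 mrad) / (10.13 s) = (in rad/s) 0.003157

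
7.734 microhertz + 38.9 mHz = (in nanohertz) 3.891e+07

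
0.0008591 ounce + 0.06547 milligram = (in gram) 0.02442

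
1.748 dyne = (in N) 1.748e-05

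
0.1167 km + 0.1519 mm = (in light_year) 1.234e-14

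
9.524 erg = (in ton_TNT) 2.276e-16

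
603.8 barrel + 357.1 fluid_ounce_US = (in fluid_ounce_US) 3.246e+06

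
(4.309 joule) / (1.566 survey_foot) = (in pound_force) 2.029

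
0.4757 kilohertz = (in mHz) 4.757e+05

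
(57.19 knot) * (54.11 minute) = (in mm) 9.552e+07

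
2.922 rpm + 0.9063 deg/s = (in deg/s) 18.44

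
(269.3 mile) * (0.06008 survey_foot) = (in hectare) 0.7937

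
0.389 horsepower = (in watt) 290.1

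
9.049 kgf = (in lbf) 19.95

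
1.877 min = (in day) 0.001303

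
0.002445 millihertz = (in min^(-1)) 0.0001467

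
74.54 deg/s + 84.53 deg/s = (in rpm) 26.51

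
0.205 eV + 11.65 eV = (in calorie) 4.54e-19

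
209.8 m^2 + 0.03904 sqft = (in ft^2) 2258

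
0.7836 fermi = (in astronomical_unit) 5.238e-27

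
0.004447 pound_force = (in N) 0.01978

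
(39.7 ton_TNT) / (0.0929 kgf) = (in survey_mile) 1.133e+08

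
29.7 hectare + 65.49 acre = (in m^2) 5.62e+05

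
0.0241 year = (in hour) 211.1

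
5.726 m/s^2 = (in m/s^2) 5.726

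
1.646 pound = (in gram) 746.6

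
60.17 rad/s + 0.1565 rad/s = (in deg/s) 3456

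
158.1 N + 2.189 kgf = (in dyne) 1.796e+07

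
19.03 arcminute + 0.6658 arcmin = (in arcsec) 1182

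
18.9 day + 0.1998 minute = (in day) 18.9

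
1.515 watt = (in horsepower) 0.002032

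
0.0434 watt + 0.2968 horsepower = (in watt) 221.4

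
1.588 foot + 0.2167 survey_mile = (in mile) 0.217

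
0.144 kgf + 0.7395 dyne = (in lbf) 0.3175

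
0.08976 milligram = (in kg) 8.976e-08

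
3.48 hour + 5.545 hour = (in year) 0.00103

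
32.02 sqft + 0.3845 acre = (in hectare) 0.1559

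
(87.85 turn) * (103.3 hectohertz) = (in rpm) 5.445e+07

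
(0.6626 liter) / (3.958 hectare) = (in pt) 4.745e-05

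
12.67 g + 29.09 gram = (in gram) 41.76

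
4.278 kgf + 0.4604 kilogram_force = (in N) 46.47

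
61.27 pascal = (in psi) 0.008886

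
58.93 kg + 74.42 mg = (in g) 5.893e+04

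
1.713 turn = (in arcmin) 3.7e+04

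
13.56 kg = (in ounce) 478.3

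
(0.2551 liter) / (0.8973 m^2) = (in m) 0.0002843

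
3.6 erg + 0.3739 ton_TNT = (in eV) 9.764e+27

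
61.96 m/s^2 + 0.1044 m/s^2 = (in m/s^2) 62.06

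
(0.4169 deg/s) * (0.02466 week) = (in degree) 6218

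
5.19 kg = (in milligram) 5.19e+06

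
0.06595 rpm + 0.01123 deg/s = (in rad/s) 0.007102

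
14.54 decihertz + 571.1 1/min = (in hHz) 0.1097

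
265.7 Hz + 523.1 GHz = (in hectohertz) 5.231e+09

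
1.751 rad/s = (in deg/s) 100.3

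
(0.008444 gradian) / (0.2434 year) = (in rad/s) 1.728e-11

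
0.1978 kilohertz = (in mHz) 1.978e+05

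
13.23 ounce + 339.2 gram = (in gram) 714.3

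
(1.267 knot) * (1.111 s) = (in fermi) 7.242e+14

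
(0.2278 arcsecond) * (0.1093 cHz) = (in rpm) 1.153e-08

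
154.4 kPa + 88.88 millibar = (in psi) 23.68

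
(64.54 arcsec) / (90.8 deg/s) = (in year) 6.261e-12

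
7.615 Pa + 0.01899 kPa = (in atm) 0.0002626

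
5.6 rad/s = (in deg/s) 320.9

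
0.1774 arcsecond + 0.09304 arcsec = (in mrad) 0.001311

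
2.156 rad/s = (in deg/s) 123.5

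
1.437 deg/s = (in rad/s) 0.02508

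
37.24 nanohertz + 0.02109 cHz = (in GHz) 2.109e-13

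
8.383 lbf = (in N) 37.29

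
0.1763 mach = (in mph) 134.3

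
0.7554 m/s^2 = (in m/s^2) 0.7554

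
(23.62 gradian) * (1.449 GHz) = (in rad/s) 5.376e+08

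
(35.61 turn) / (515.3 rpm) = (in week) 6.856e-06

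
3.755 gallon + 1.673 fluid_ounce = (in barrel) 0.08972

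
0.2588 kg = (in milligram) 2.588e+05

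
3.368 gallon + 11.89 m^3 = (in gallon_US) 3144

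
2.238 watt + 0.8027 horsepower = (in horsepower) 0.8057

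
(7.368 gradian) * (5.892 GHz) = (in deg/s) 3.907e+10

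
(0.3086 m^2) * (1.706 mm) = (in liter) 0.5265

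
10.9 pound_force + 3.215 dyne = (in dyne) 4.849e+06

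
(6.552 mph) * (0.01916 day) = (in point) 1.374e+07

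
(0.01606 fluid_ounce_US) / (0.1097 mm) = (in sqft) 0.0466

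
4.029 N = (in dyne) 4.029e+05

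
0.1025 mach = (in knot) 67.84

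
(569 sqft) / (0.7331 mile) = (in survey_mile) 2.784e-05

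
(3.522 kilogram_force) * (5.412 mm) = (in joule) 0.1869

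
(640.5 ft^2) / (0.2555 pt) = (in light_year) 6.978e-11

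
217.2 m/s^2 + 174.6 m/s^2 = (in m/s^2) 391.8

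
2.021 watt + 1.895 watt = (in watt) 3.916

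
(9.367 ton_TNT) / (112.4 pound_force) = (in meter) 7.839e+07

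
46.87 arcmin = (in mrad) 13.63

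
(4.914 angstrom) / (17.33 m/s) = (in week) 4.688e-17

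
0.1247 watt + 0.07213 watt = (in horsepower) 0.000264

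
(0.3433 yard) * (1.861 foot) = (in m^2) 0.1781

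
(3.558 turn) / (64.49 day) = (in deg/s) 0.0002299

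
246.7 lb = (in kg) 111.9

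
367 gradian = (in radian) 5.765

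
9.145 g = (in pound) 0.02016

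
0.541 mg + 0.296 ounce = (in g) 8.392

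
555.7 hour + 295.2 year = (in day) 1.078e+05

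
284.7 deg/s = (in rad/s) 4.969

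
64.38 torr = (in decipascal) 8.583e+04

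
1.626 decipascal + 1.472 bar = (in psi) 21.35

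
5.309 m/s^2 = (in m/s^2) 5.309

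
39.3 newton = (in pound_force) 8.835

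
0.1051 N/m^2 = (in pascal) 0.1051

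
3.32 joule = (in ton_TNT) 7.935e-10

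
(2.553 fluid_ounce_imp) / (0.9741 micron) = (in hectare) 0.007447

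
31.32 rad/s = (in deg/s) 1795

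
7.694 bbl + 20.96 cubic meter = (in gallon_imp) 4880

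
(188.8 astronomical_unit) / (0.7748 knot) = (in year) 2.247e+06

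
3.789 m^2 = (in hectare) 0.0003789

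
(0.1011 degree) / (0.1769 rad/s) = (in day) 1.154e-07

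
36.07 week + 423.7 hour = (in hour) 6483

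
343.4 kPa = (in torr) 2576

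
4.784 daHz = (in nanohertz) 4.784e+10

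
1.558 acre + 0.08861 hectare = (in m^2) 7191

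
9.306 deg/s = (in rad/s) 0.1624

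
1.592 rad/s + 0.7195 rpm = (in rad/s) 1.667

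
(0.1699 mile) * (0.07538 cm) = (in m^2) 0.2061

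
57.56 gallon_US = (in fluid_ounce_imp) 7669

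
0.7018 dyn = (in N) 7.018e-06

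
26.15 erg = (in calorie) 6.25e-07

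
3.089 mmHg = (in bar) 0.004118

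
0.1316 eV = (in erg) 2.108e-13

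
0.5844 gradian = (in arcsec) 1893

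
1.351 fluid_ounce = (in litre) 0.03995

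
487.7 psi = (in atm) 33.19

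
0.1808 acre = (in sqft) 7876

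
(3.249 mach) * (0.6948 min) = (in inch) 1.816e+06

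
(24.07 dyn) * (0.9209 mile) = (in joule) 0.3567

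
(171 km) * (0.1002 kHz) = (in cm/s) 1.713e+09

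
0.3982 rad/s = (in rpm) 3.803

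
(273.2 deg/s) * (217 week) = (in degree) 3.586e+10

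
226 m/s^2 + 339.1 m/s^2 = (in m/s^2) 565.1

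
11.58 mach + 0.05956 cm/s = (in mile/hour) 8820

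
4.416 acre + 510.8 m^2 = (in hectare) 1.838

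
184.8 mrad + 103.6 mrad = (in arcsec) 5.949e+04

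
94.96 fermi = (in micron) 9.496e-08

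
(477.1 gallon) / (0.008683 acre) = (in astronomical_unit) 3.436e-13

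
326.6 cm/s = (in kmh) 11.76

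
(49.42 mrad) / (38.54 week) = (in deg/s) 1.215e-07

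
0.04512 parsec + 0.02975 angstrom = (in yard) 1.523e+15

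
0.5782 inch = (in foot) 0.04818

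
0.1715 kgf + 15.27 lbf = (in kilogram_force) 7.098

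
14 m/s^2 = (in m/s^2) 14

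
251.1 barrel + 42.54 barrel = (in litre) 4.669e+04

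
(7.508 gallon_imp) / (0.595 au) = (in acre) 9.475e-17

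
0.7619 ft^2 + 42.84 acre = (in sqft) 1.866e+06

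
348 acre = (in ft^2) 1.516e+07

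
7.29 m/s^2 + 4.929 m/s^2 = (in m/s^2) 12.22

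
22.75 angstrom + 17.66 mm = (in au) 1.18e-13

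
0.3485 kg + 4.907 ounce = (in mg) 4.876e+05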